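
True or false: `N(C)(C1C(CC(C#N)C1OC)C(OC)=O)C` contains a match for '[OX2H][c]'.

False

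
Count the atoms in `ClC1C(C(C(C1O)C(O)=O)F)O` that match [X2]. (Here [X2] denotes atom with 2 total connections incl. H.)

3

The query [X2] means: any atom with exactly two total connections (bonds + H).
Check the 12 heavy atoms by environment: 5× C (X4) → no; 3× O (X2) → match; 1× F (X1) → no; 1× C (X3) → no; 1× O (X1) → no; 1× Cl (X1) → no.
That gives 3 matching atoms.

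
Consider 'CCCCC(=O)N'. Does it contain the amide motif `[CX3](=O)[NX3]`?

Yes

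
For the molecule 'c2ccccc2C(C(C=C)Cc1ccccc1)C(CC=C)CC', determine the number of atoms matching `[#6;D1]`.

Check the 23 heavy atoms by environment: 5× C (D2) → no; 3× C (D3) → no; 3× C (D1) → match; 2× c (aromatic, D3) → no; 10× c (aromatic, D2) → no.
That gives 3 matching atoms.

3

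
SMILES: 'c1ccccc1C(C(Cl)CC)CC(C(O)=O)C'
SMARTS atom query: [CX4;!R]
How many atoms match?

7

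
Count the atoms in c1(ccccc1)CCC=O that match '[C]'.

3

Check the 10 heavy atoms by environment: 3× C → match; 1× O → no; 6× c (aromatic) → no.
That gives 3 matching atoms.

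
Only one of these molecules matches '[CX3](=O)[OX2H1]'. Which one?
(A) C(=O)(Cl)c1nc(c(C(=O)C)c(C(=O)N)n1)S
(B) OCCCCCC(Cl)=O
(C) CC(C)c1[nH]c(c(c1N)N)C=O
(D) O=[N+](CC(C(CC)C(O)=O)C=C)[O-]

[CX3](=O)[OX2H1] describes an sp2 carbon double-bonded to O and single-bonded to an -OH oxygen (a carboxylic acid).
(A) has a primary amide (-C(=O)NH2) but the carbonyl is bonded to N, not to an -OH oxygen.
(B) has an acyl chloride (-C(=O)Cl) but the carbonyl is bonded to Cl, not to an -OH oxygen.
(C) has an aldehyde (-CHO) but there is no singly-bonded oxygen on the carbonyl carbon.
(D) contains a carboxylic acid group (-C(=O)OH), which satisfies every atom and bond constraint.
So the answer is (D).

D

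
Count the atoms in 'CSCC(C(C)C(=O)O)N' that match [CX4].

The query [CX4] means: C with X4: aliphatic carbon with exactly 4 total connections (bonds + H).
Check the 10 heavy atoms by environment: 5× C (X4) → match; 1× S (X2) → no; 1× N (X3) → no; 1× C (X3) → no; 1× O (X1) → no; 1× O (X2) → no.
That gives 5 matching atoms.

5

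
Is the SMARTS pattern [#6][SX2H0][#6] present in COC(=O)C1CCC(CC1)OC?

No

The pattern [#6][SX2H0][#6] describes an aliphatic sulfur bridging two carbons with no H on the sulfur — a thioether.
The closest candidate here is a methoxy ether (-OCH3), but the bridging atom is O, not S. No other fragment satisfies the full query, so there is no match.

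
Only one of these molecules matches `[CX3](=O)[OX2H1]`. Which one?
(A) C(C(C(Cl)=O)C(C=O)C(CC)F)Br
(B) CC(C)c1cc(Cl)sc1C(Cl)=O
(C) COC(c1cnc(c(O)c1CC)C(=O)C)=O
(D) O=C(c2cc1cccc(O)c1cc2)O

D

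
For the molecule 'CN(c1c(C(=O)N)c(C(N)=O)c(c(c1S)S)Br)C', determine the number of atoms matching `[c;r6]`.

6

The query [c;r6] means: aromatic carbon that belongs to a six-membered ring.
Check the 18 heavy atoms by environment: 6× c (aromatic, in 6-ring) → match; 2× S (acyclic) → no; 3× N (acyclic) → no; 4× C (acyclic) → no; 1× Br (acyclic) → no; 2× O (acyclic) → no.
That gives 6 matching atoms.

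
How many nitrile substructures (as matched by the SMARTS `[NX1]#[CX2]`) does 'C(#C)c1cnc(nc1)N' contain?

0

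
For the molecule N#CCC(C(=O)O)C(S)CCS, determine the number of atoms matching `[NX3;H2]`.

0

Check the 12 heavy atoms by environment: 3× C (H2, X4) → no; 2× C (H1, X4) → no; 1× C (H0, X3) → no; 1× O (H0, X1) → no; 1× O (H1, X2) → no; 2× S (H1, X2) → no; 1× C (H0, X2) → no; 1× N (H0, X1) → no.
No environment satisfies the query, so 0 matching atoms.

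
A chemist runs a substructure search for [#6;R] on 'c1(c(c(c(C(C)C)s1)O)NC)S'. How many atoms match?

Check the 12 heavy atoms by environment: 1× s (aromatic, in 5-ring) → no; 4× c (aromatic, in 5-ring) → match; 1× N (acyclic) → no; 4× C (acyclic) → no; 1× S (acyclic) → no; 1× O (acyclic) → no.
That gives 4 matching atoms.

4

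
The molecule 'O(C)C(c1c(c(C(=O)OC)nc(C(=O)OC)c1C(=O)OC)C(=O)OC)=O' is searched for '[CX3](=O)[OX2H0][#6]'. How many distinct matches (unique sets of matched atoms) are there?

[CX3](=O)[OX2H0][#6] is the SMARTS for an ester: a carbonyl carbon bonded to an oxygen that is itself bonded to carbon (no H on that O).
The molecule carries 5 separate instances of a methyl-ester group (-C(=O)OCH3) meeting every constraint; each maps to a distinct set of atoms, giving 5 matches.

5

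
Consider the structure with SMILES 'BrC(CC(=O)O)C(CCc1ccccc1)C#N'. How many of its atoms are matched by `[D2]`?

Check the 17 heavy atoms by environment: 4× C (D2) → match; 3× C (D3) → no; 1× N (D1) → no; 1× c (aromatic, D3) → no; 5× c (aromatic, D2) → match; 1× Br (D1) → no; 2× O (D1) → no.
Summing the matching environments: 4 + 5 = 9 matching atoms.

9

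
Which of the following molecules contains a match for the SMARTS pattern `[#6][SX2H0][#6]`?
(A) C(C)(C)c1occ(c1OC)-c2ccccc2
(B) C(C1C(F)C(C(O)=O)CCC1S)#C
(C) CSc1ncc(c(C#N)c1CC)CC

C

[#6][SX2H0][#6] describes an aliphatic sulfur bridging two carbons with no H on the sulfur (a thioether).
(A) has a methoxy ether (-OCH3) but the bridging atom is O, not S.
(B) has a thiol (-SH) but the sulfur has H1, not H0 bridging two carbons.
(C) contains a methylthio ether (-SCH3), which satisfies every atom and bond constraint.
So the answer is (C).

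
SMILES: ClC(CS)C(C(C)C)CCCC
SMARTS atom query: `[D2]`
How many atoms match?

Check the 12 heavy atoms by environment: 3× C (D1) → no; 4× C (D2) → match; 3× C (D3) → no; 1× Cl (D1) → no; 1× S (D1) → no.
That gives 4 matching atoms.

4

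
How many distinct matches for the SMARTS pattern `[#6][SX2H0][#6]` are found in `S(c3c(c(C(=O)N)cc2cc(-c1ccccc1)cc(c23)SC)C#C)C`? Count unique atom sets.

2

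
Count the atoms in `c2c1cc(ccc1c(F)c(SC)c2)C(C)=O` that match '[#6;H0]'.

6

The query [#6;H0] means: any carbon with no attached hydrogen.
Check the 16 heavy atoms by environment: 5× c (aromatic, H0) → match; 5× c (aromatic, H1) → no; 1× S (H0) → no; 2× C (H3) → no; 1× F (H0) → no; 1× C (H0) → match; 1× O (H0) → no.
Summing the matching environments: 5 + 1 = 6 matching atoms.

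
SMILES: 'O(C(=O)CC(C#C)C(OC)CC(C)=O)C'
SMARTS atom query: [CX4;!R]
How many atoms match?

7

The query [CX4;!R] means: aliphatic carbon with four total connections, not in a ring.
Check the 15 heavy atoms by environment: 7× C (X4, acyclic) → match; 2× C (X2, acyclic) → no; 2× C (X3, acyclic) → no; 2× O (X1, acyclic) → no; 2× O (X2, acyclic) → no.
That gives 7 matching atoms.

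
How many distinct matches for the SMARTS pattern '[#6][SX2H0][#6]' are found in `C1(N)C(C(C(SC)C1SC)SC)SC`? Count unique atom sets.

4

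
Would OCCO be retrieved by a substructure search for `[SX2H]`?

No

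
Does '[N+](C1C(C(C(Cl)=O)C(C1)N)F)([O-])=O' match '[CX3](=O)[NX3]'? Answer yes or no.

The pattern [CX3](=O)[NX3] describes a carbonyl carbon bonded to a trivalent nitrogen — an amide.
The closest candidate here is a primary amino group (-NH2), but the -NH2 is not attached to a carbonyl carbon. No other fragment satisfies the full query, so there is no match.

No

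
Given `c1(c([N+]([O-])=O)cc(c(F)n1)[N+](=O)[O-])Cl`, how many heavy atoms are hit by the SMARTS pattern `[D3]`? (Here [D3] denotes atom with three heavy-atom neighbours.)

6

Check the 14 heavy atoms by environment: 1× n (aromatic, D2) → no; 4× c (aromatic, D3) → match; 1× c (aromatic, D2) → no; 2× N (charge +1, D3) → match; 2× O (charge -1, D1) → no; 2× O (D1) → no; 1× Cl (D1) → no; 1× F (D1) → no.
Summing the matching environments: 4 + 2 = 6 matching atoms.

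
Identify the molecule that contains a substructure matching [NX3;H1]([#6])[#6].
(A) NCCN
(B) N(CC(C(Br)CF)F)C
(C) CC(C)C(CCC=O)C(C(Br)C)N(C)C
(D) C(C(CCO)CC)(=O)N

B

[NX3;H1]([#6])[#6] describes a trivalent nitrogen with one H, bonded to two carbons (a secondary amine).
(A) has a primary amino group (-NH2) but the nitrogen has H2 and only one carbon neighbour.
(B) contains an N-methylamino group (-NHCH3), which satisfies every atom and bond constraint.
(C) has a dimethylamino group (-N(CH3)2) but the nitrogen has H0, not H1.
(D) has a primary amide (-C(=O)NH2) but the -C(=O)NH2 nitrogen has H2, not H1.
So the answer is (B).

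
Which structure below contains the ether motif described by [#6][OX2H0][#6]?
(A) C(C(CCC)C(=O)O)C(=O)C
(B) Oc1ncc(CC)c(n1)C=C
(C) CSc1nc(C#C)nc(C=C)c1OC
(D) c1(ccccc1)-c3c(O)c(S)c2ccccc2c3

C

[#6][OX2H0][#6] describes an aliphatic oxygen bridging two carbons with no H on the oxygen (an ether).
(A) has a carboxylic acid group (-C(=O)OH) but the -OH oxygen has H1; the =O is OX1, not OX2.
(B) has a hydroxyl group (-OH) but the oxygen has H1, not H0 bridging two carbons.
(C) contains a methoxy ether (-OCH3), which satisfies every atom and bond constraint.
(D) has a hydroxyl group (-OH) but the oxygen has H1, not H0 bridging two carbons.
So the answer is (C).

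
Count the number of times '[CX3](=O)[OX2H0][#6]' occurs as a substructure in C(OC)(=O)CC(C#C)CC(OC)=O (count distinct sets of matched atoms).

2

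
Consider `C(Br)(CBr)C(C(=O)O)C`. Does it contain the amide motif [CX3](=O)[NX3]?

The pattern [CX3](=O)[NX3] describes a carbonyl carbon bonded to a trivalent nitrogen — an amide.
The closest candidate here is a carboxylic acid group (-C(=O)OH), but the carbonyl is bonded to O, not to an NX3 nitrogen. No other fragment satisfies the full query, so there is no match.

No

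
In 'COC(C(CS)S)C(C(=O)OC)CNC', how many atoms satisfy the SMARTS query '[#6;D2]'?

2

The query [#6;D2] means: any carbon bonded to exactly two heavy atoms.
Check the 15 heavy atoms by environment: 2× C (D2) → match; 4× C (D3) → no; 1× N (D2) → no; 3× C (D1) → no; 1× O (D1) → no; 2× O (D2) → no; 2× S (D1) → no.
That gives 2 matching atoms.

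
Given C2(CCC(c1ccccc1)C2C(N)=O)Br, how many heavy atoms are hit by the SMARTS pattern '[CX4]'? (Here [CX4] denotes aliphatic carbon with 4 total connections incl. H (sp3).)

5

Check the 15 heavy atoms by environment: 5× C (X4) → match; 1× C (X3) → no; 1× O (X1) → no; 1× N (X3) → no; 1× Br (X1) → no; 6× c (aromatic, X3) → no.
That gives 5 matching atoms.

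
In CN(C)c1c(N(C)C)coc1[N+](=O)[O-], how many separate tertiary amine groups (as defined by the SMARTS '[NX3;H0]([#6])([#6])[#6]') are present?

[NX3;H0]([#6])([#6])[#6] is the SMARTS for a tertiary amine: a trivalent nitrogen with no H, bonded to three carbons.
The molecule carries 2 separate instances of a dimethylamino group (-N(CH3)2) meeting every constraint; each maps to a distinct set of atoms, giving 2 matches.

2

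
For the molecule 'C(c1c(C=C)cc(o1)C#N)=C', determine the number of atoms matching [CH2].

Check the 11 heavy atoms by environment: 1× o (aromatic, H0) → no; 3× c (aromatic, H0) → no; 1× c (aromatic, H1) → no; 1× C (H0) → no; 1× N (H0) → no; 2× C (H1) → no; 2× C (H2) → match.
That gives 2 matching atoms.

2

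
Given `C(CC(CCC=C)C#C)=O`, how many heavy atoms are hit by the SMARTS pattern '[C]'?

9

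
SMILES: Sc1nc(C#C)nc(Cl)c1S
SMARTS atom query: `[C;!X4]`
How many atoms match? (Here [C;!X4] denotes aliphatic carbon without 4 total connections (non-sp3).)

2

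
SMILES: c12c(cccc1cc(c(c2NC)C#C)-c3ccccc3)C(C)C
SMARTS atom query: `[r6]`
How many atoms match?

16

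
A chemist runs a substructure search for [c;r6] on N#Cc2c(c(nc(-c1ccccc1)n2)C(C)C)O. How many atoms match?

10

Check the 18 heavy atoms by environment: 2× n (aromatic, in 6-ring) → no; 10× c (aromatic, in 6-ring) → match; 4× C (acyclic) → no; 1× N (acyclic) → no; 1× O (acyclic) → no.
That gives 10 matching atoms.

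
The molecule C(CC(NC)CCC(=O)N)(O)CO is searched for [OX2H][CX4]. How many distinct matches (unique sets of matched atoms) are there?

[OX2H][CX4] is the SMARTS for an aliphatic alcohol: a hydroxyl oxygen bound to an sp3 (X4) carbon.
The molecule carries 2 separate instances of a hydroxyl group (-OH) meeting every constraint; each maps to a distinct set of atoms, giving 2 matches.

2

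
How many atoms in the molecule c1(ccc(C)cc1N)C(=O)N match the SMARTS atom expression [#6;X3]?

7

Check the 11 heavy atoms by environment: 6× c (aromatic, X3) → match; 1× C (X4) → no; 2× N (X3) → no; 1× C (X3) → match; 1× O (X1) → no.
Summing the matching environments: 6 + 1 = 7 matching atoms.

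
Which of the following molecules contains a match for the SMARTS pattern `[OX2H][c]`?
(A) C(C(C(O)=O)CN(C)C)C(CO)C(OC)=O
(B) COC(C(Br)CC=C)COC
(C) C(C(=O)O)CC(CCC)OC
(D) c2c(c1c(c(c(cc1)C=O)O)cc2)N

[OX2H][c] describes a hydroxyl oxygen attached to an aromatic carbon (a phenol).
(A) has a hydroxyl group (-OH) but the -OH is on an aliphatic carbon, not an aromatic c.
(B) has a methoxy ether (-OCH3) but the oxygen has H0, not H1.
(C) has a methoxy ether (-OCH3) but the oxygen has H0, not H1.
(D) contains a hydroxyl group (-OH), which satisfies every atom and bond constraint.
So the answer is (D).

D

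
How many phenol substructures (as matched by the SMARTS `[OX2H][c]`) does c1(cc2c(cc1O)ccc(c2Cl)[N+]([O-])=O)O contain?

2

[OX2H][c] is the SMARTS for a phenol: a hydroxyl oxygen attached to an aromatic carbon.
The molecule carries 2 separate instances of a hydroxyl group (-OH) meeting every constraint; each maps to a distinct set of atoms, giving 2 matches.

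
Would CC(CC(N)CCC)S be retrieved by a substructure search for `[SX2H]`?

The pattern [SX2H] describes an aliphatic sulfur with two connections, one being H — a thiol.
The molecule carries a thiol (-SH), whose atoms satisfy every constraint of the query, so the pattern matches.

Yes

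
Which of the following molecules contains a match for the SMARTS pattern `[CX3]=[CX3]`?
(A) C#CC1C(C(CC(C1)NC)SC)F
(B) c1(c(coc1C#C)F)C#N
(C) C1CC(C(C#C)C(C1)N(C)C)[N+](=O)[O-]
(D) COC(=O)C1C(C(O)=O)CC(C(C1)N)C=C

D

[CX3]=[CX3] describes a non-aromatic C=C double bond between two sp2 carbons (an alkene).
(A) has an ethynyl group (-C#CH) but the C-C bond is a triple bond, not a double bond.
(B) has an ethynyl group (-C#CH) but the C-C bond is a triple bond, not a double bond.
(C) has an ethynyl group (-C#CH) but the C-C bond is a triple bond, not a double bond.
(D) contains a vinyl group (-CH=CH2), which satisfies every atom and bond constraint.
So the answer is (D).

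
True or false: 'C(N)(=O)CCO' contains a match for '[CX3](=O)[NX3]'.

True

The pattern [CX3](=O)[NX3] describes a carbonyl carbon bonded to a trivalent nitrogen — an amide.
The molecule carries a primary amide (-C(=O)NH2), whose atoms satisfy every constraint of the query, so the pattern matches.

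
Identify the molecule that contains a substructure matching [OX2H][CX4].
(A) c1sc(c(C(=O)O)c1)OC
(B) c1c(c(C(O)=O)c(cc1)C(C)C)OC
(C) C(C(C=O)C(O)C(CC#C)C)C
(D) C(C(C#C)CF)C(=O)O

C

[OX2H][CX4] describes a hydroxyl oxygen bound to an sp3 (X4) carbon (an aliphatic alcohol).
(A) has a carboxylic acid group (-C(=O)OH) but the -OH is on a CX3 carbonyl carbon, not a CX4 carbon.
(B) has a carboxylic acid group (-C(=O)OH) but the -OH is on a CX3 carbonyl carbon, not a CX4 carbon.
(C) contains a hydroxyl group (-OH), which satisfies every atom and bond constraint.
(D) has a carboxylic acid group (-C(=O)OH) but the -OH is on a CX3 carbonyl carbon, not a CX4 carbon.
So the answer is (C).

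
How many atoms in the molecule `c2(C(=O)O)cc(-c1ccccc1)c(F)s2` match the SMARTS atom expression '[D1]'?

3

The query [D1] means: atom with exactly one heavy-atom neighbour (degree 1).
Check the 15 heavy atoms by environment: 1× s (aromatic, D2) → no; 4× c (aromatic, D3) → no; 6× c (aromatic, D2) → no; 1× C (D3) → no; 2× O (D1) → match; 1× F (D1) → match.
Summing the matching environments: 2 + 1 = 3 matching atoms.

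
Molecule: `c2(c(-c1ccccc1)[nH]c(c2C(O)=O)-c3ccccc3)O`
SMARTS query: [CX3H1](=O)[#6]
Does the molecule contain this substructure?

The pattern [CX3H1](=O)[#6] describes an sp2 carbon with one H, double-bonded to O and single-bonded to carbon — an aldehyde.
The closest candidate here is a carboxylic acid group (-C(=O)OH), but the carbonyl carbon has H0 and is bonded to O, not H1. No other fragment satisfies the full query, so there is no match.

No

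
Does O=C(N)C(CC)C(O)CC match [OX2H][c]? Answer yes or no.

The pattern [OX2H][c] describes a hydroxyl oxygen attached to an aromatic carbon — a phenol.
The closest candidate here is a hydroxyl group (-OH), but the -OH is on an aliphatic carbon, not an aromatic c. No other fragment satisfies the full query, so there is no match.

No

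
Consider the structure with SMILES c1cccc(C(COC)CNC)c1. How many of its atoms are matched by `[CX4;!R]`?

The query [CX4;!R] means: aliphatic carbon with four total connections, not in a ring.
Check the 13 heavy atoms by environment: 5× C (X4, acyclic) → match; 1× O (X2, acyclic) → no; 6× c (aromatic, X3, in 6-ring) → no; 1× N (X3, acyclic) → no.
That gives 5 matching atoms.

5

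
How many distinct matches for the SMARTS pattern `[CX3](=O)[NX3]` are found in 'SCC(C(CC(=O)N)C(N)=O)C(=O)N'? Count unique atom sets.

[CX3](=O)[NX3] is the SMARTS for an amide: a carbonyl carbon bonded to a trivalent nitrogen.
The molecule carries 3 separate instances of a primary amide (-C(=O)NH2) meeting every constraint; each maps to a distinct set of atoms, giving 3 matches.

3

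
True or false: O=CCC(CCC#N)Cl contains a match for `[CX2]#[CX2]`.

False

The pattern [CX2]#[CX2] describes a carbon-carbon triple bond — an alkyne.
The closest candidate here is a nitrile (-C#N), but the triple bond is C#N, not C#C. No other fragment satisfies the full query, so there is no match.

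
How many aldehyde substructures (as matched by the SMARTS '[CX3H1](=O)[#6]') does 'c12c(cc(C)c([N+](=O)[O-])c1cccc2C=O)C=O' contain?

[CX3H1](=O)[#6] is the SMARTS for an aldehyde: an sp2 carbon with one H, double-bonded to O and single-bonded to carbon.
The molecule carries 2 separate instances of an aldehyde (-CHO) meeting every constraint; each maps to a distinct set of atoms, giving 2 matches.

2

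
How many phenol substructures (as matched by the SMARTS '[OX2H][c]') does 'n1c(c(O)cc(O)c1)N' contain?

2

[OX2H][c] is the SMARTS for a phenol: a hydroxyl oxygen attached to an aromatic carbon.
The molecule carries 2 separate instances of a hydroxyl group (-OH) meeting every constraint; each maps to a distinct set of atoms, giving 2 matches.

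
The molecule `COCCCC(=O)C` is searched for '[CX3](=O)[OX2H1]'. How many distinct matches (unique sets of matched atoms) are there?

0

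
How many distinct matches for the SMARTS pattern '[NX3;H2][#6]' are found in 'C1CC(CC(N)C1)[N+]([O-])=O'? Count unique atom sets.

1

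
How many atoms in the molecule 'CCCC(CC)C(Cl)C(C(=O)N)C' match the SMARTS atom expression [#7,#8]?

2

The query [#7,#8] means: nitrogen or oxygen (comma = OR).
Check the 13 heavy atoms by environment: 10× C → no; 1× O → match; 1× N → match; 1× Cl → no.
Summing the matching environments: 1 + 1 = 2 matching atoms.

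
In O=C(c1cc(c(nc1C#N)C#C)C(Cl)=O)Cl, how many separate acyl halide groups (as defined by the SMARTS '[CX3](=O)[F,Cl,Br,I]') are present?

2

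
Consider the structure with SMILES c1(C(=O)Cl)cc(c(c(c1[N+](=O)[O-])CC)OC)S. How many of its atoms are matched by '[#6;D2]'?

Check the 17 heavy atoms by environment: 5× c (aromatic, D3) → no; 1× c (aromatic, D2) → match; 1× C (D3) → no; 2× O (D1) → no; 1× Cl (D1) → no; 1× C (D2) → match; 2× C (D1) → no; 1× O (D2) → no; 1× S (D1) → no; 1× N (charge +1, D3) → no; 1× O (charge -1, D1) → no.
Summing the matching environments: 1 + 1 = 2 matching atoms.

2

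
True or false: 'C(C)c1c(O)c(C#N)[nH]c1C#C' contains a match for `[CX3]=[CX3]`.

False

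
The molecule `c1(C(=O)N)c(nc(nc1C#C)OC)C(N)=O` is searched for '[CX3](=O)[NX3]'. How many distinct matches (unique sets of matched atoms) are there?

[CX3](=O)[NX3] is the SMARTS for an amide: a carbonyl carbon bonded to a trivalent nitrogen.
The molecule carries 2 separate instances of a primary amide (-C(=O)NH2) meeting every constraint; each maps to a distinct set of atoms, giving 2 matches.

2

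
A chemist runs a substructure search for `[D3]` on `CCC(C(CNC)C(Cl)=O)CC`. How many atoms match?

3

The query [D3] means: atom with exactly three heavy-atom neighbours.
Check the 12 heavy atoms by environment: 3× C (D2) → no; 3× C (D3) → match; 1× O (D1) → no; 1× Cl (D1) → no; 3× C (D1) → no; 1× N (D2) → no.
That gives 3 matching atoms.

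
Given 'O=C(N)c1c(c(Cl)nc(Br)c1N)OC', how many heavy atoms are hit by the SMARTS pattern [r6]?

6

The query [r6] means: r6 matches atoms in a six-membered ring.
Check the 14 heavy atoms by environment: 1× n (aromatic, in 6-ring) → match; 5× c (aromatic, in 6-ring) → match; 2× C (acyclic) → no; 2× O (acyclic) → no; 2× N (acyclic) → no; 1× Cl (acyclic) → no; 1× Br (acyclic) → no.
Summing the matching environments: 1 + 5 = 6 matching atoms.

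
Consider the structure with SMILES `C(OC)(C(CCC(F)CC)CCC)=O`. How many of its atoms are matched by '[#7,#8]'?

2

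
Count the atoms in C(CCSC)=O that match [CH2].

2

The query [CH2] means: aliphatic carbon with exactly two hydrogens.
Check the 6 heavy atoms by environment: 2× C (H2) → match; 1× S (H0) → no; 1× C (H3) → no; 1× C (H1) → no; 1× O (H0) → no.
That gives 2 matching atoms.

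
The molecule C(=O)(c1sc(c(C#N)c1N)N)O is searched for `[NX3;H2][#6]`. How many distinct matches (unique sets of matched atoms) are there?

2

[NX3;H2][#6] is the SMARTS for a primary amine: a trivalent nitrogen with two H attached to carbon.
The molecule carries 2 separate instances of a primary amino group (-NH2) meeting every constraint; each maps to a distinct set of atoms, giving 2 matches.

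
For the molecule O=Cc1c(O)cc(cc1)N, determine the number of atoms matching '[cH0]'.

3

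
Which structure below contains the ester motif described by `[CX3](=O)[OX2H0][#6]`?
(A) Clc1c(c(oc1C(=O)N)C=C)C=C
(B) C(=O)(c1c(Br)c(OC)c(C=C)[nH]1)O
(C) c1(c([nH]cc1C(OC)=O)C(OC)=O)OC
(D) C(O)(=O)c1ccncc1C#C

[CX3](=O)[OX2H0][#6] describes a carbonyl carbon bonded to an oxygen that is itself bonded to carbon (no H on that O) (an ester).
(A) has a primary amide (-C(=O)NH2) but the carbonyl is bonded to N, not to an O-C linkage.
(B) has a methoxy ether (-OCH3) but the ether oxygen is not adjacent to a C=O carbon.
(C) contains a methyl-ester group (-C(=O)OCH3), which satisfies every atom and bond constraint.
(D) has a carboxylic acid group (-C(=O)OH) but the singly-bonded O carries H (OX2H1, not H0).
So the answer is (C).

C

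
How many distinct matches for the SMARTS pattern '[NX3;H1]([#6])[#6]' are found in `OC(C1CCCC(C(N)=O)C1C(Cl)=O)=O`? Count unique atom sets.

[NX3;H1]([#6])[#6] is the SMARTS for a secondary amine: a trivalent nitrogen with one H, bonded to two carbons.
The molecule has a primary amide (-C(=O)NH2), but the -C(=O)NH2 nitrogen has H2, not H1; nothing else fits, so there are 0 matches.

0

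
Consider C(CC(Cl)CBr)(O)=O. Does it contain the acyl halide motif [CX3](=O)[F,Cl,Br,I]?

No

The pattern [CX3](=O)[F,Cl,Br,I] describes a carbonyl carbon bonded to a halogen — an acyl halide.
The closest candidate here is a carboxylic acid group (-C(=O)OH), but the carbonyl is bonded to -OH, not to a halogen. No other fragment satisfies the full query, so there is no match.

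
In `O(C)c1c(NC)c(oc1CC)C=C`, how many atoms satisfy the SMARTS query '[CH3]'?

The query [CH3] means: aliphatic carbon with exactly three hydrogens.
Check the 13 heavy atoms by environment: 1× o (aromatic, H0) → no; 4× c (aromatic, H0) → no; 1× O (H0) → no; 3× C (H3) → match; 1× C (H1) → no; 2× C (H2) → no; 1× N (H1) → no.
That gives 3 matching atoms.

3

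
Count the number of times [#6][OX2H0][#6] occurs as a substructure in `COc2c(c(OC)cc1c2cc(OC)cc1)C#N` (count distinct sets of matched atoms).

3

[#6][OX2H0][#6] is the SMARTS for an ether: an aliphatic oxygen bridging two carbons with no H on the oxygen.
The molecule carries 3 separate instances of a methoxy ether (-OCH3) meeting every constraint; each maps to a distinct set of atoms, giving 3 matches.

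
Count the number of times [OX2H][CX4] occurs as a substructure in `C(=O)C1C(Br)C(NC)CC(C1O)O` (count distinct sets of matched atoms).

2

[OX2H][CX4] is the SMARTS for an aliphatic alcohol: a hydroxyl oxygen bound to an sp3 (X4) carbon.
The molecule carries 2 separate instances of a hydroxyl group (-OH) meeting every constraint; each maps to a distinct set of atoms, giving 2 matches.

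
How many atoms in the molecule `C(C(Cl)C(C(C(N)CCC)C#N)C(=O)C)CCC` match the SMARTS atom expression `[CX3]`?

1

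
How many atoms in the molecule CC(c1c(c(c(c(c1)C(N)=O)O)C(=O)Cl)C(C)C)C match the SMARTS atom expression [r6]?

Check the 19 heavy atoms by environment: 6× c (aromatic, in 6-ring) → match; 8× C (acyclic) → no; 3× O (acyclic) → no; 1× Cl (acyclic) → no; 1× N (acyclic) → no.
That gives 6 matching atoms.

6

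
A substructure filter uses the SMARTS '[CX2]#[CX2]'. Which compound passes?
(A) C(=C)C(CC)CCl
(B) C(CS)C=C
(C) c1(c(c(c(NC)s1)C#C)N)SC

[CX2]#[CX2] describes a carbon-carbon triple bond (an alkyne).
(A) has a vinyl group (-CH=CH2) but the C=C is a double bond; both carbons are CX3, not CX2.
(B) has a vinyl group (-CH=CH2) but the C=C is a double bond; both carbons are CX3, not CX2.
(C) contains an ethynyl group (-C#CH), which satisfies every atom and bond constraint.
So the answer is (C).

C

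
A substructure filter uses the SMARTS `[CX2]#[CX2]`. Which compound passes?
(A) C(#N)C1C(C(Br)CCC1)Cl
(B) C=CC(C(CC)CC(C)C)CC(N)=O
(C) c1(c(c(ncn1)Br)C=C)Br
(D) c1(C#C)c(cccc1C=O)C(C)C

D

[CX2]#[CX2] describes a carbon-carbon triple bond (an alkyne).
(A) has a nitrile (-C#N) but the triple bond is C#N, not C#C.
(B) has a vinyl group (-CH=CH2) but the C=C is a double bond; both carbons are CX3, not CX2.
(C) has a vinyl group (-CH=CH2) but the C=C is a double bond; both carbons are CX3, not CX2.
(D) contains an ethynyl group (-C#CH), which satisfies every atom and bond constraint.
So the answer is (D).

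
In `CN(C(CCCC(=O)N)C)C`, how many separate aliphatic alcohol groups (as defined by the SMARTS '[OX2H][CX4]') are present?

0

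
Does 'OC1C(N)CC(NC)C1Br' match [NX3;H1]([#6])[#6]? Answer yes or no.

The pattern [NX3;H1]([#6])[#6] describes a trivalent nitrogen with one H, bonded to two carbons — a secondary amine.
The molecule carries an N-methylamino group (-NHCH3), whose atoms satisfy every constraint of the query, so the pattern matches.

Yes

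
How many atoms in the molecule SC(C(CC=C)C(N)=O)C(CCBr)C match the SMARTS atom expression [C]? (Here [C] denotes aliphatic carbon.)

The query [C] means: uppercase C matches aliphatic (non-aromatic) carbon only.
Check the 14 heavy atoms by environment: 10× C → match; 1× S → no; 1× Br → no; 1× O → no; 1× N → no.
That gives 10 matching atoms.

10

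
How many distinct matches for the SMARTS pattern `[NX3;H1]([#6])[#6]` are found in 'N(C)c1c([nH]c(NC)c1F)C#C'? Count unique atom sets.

2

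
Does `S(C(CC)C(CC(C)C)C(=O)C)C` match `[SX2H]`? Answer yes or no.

No

The pattern [SX2H] describes an aliphatic sulfur with two connections, one being H — a thiol.
The closest candidate here is a methylthio ether (-SCH3), but the sulfur has H0 (bonded to two carbons), not H1. No other fragment satisfies the full query, so there is no match.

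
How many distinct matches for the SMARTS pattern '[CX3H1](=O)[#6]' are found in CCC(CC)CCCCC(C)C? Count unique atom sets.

[CX3H1](=O)[#6] is the SMARTS for an aldehyde: an sp2 carbon with one H, double-bonded to O and single-bonded to carbon.
No fragment in the molecule satisfies every constraint, giving 0 matches.

0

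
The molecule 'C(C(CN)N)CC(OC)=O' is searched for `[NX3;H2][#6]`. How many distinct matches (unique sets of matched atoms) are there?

2

[NX3;H2][#6] is the SMARTS for a primary amine: a trivalent nitrogen with two H attached to carbon.
The molecule carries 2 separate instances of a primary amino group (-NH2) meeting every constraint; each maps to a distinct set of atoms, giving 2 matches.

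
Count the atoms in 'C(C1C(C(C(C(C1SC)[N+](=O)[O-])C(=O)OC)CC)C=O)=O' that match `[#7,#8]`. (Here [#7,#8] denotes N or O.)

The query [#7,#8] means: nitrogen or oxygen (comma = OR).
Check the 21 heavy atoms by environment: 13× C → no; 1× S → no; 5× O → match; 1× N (charge +1) → match; 1× O (charge -1) → match.
Summing the matching environments: 5 + 1 + 1 = 7 matching atoms.

7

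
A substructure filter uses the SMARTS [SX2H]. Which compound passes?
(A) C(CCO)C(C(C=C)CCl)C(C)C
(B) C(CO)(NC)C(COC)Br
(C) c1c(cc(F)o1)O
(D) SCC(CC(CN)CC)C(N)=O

[SX2H] describes an aliphatic sulfur with two connections, one being H (a thiol).
(A) has a hydroxyl group (-OH) but it is an -OH, not an -SH.
(B) has a hydroxyl group (-OH) but it is an -OH, not an -SH.
(C) has a hydroxyl group (-OH) but it is an -OH, not an -SH.
(D) contains a thiol (-SH), which satisfies every atom and bond constraint.
So the answer is (D).

D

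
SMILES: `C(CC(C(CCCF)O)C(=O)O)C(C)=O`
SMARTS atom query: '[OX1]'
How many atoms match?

The query [OX1] means: aliphatic oxygen with one total connection — typically a carbonyl =O or an oxide.
Check the 15 heavy atoms by environment: 8× C (X4) → no; 2× C (X3) → no; 2× O (X1) → match; 2× O (X2) → no; 1× F (X1) → no.
That gives 2 matching atoms.

2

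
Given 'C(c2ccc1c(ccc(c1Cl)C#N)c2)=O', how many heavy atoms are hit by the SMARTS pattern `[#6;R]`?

10

Check the 15 heavy atoms by environment: 10× c (aromatic, in 6-ring) → match; 2× C (acyclic) → no; 1× N (acyclic) → no; 1× O (acyclic) → no; 1× Cl (acyclic) → no.
That gives 10 matching atoms.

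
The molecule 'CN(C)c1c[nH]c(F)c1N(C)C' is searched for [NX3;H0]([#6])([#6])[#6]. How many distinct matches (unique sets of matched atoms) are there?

2

[NX3;H0]([#6])([#6])[#6] is the SMARTS for a tertiary amine: a trivalent nitrogen with no H, bonded to three carbons.
The molecule carries 2 separate instances of a dimethylamino group (-N(CH3)2) meeting every constraint; each maps to a distinct set of atoms, giving 2 matches.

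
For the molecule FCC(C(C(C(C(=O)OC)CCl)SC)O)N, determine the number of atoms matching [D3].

5

Check the 16 heavy atoms by environment: 2× C (D2) → no; 5× C (D3) → match; 1× Cl (D1) → no; 1× N (D1) → no; 1× S (D2) → no; 2× C (D1) → no; 2× O (D1) → no; 1× O (D2) → no; 1× F (D1) → no.
That gives 5 matching atoms.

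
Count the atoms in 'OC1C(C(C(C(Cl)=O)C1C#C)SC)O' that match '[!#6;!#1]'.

5

The query [!#6;!#1] means: not carbon and not hydrogen — any heteroatom.
Check the 14 heavy atoms by environment: 9× C → no; 3× O → match; 1× Cl → match; 1× S → match.
Summing the matching environments: 3 + 1 + 1 = 5 matching atoms.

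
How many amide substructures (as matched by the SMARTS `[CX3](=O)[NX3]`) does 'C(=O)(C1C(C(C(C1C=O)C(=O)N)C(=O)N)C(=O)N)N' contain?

4

[CX3](=O)[NX3] is the SMARTS for an amide: a carbonyl carbon bonded to a trivalent nitrogen.
The molecule carries 4 separate instances of a primary amide (-C(=O)NH2) meeting every constraint; each maps to a distinct set of atoms, giving 4 matches.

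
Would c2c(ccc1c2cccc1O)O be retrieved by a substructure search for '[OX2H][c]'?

Yes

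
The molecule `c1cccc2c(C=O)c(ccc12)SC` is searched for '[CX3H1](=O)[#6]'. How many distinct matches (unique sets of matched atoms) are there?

[CX3H1](=O)[#6] is the SMARTS for an aldehyde: an sp2 carbon with one H, double-bonded to O and single-bonded to carbon.
Exactly one fragment in the molecule meets all constraints, giving 1 match.

1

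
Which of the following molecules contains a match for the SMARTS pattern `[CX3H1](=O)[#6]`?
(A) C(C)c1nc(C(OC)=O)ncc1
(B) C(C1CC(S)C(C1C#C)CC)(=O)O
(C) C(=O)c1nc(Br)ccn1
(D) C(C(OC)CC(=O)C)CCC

C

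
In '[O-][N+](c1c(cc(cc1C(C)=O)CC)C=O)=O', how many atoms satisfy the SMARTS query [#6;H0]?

Check the 16 heavy atoms by environment: 4× c (aromatic, H0) → match; 2× c (aromatic, H1) → no; 1× C (H2) → no; 2× C (H3) → no; 1× C (H0) → match; 3× O (H0) → no; 1× C (H1) → no; 1× N (charge +1, H0) → no; 1× O (charge -1, H0) → no.
Summing the matching environments: 4 + 1 = 5 matching atoms.

5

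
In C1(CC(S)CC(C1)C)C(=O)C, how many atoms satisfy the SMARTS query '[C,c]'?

The query [C,c] means: comma = OR; matches aliphatic or aromatic carbon — same as #6.
Check the 11 heavy atoms by environment: 9× C → match; 1× S → no; 1× O → no.
That gives 9 matching atoms.

9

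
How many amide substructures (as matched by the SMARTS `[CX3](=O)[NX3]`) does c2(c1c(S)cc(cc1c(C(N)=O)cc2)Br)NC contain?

[CX3](=O)[NX3] is the SMARTS for an amide: a carbonyl carbon bonded to a trivalent nitrogen.
Exactly one fragment in the molecule meets all constraints, giving 1 match.

1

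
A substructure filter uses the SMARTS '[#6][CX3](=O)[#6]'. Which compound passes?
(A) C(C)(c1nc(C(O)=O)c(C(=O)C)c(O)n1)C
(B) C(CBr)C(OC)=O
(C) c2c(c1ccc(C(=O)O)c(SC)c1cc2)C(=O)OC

A

[#6][CX3](=O)[#6] describes a carbonyl carbon (no H) flanked by two carbons (a ketone).
(A) contains an acetyl/ketone group (-C(=O)CH3), which satisfies every atom and bond constraint.
(B) has a methyl-ester group (-C(=O)OCH3) but one neighbour of the carbonyl carbon is O, not C.
(C) has a methyl-ester group (-C(=O)OCH3) but one neighbour of the carbonyl carbon is O, not C.
So the answer is (A).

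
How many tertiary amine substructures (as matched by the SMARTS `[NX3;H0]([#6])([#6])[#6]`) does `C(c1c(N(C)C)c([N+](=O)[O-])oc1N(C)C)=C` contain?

2

[NX3;H0]([#6])([#6])[#6] is the SMARTS for a tertiary amine: a trivalent nitrogen with no H, bonded to three carbons.
The molecule carries 2 separate instances of a dimethylamino group (-N(CH3)2) meeting every constraint; each maps to a distinct set of atoms, giving 2 matches.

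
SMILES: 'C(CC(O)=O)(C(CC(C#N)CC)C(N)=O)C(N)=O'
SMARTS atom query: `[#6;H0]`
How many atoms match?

4

Check the 18 heavy atoms by environment: 3× C (H2) → no; 3× C (H1) → no; 4× C (H0) → match; 1× N (H0) → no; 3× O (H0) → no; 1× O (H1) → no; 1× C (H3) → no; 2× N (H2) → no.
That gives 4 matching atoms.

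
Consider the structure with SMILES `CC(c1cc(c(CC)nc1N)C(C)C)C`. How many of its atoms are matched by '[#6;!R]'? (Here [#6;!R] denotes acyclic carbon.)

8

The query [#6;!R] means: carbon not in any ring.
Check the 15 heavy atoms by environment: 1× n (aromatic, in 6-ring) → no; 5× c (aromatic, in 6-ring) → no; 8× C (acyclic) → match; 1× N (acyclic) → no.
That gives 8 matching atoms.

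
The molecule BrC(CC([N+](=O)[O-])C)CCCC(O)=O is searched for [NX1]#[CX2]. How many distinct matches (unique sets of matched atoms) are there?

[NX1]#[CX2] is the SMARTS for a nitrile: a nitrogen triple-bonded to a two-connected carbon.
The molecule has a nitro group (-[N+](=O)[O-]), but there is no C#N triple bond; nothing else fits, so there are 0 matches.

0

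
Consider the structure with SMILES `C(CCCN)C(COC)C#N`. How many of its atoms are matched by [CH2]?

The query [CH2] means: aliphatic carbon with exactly two hydrogens.
Check the 11 heavy atoms by environment: 5× C (H2) → match; 1× C (H1) → no; 1× O (H0) → no; 1× C (H3) → no; 1× N (H2) → no; 1× C (H0) → no; 1× N (H0) → no.
That gives 5 matching atoms.

5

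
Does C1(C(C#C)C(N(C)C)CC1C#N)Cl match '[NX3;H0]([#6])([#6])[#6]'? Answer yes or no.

The pattern [NX3;H0]([#6])([#6])[#6] describes a trivalent nitrogen with no H, bonded to three carbons — a tertiary amine.
The molecule carries a dimethylamino group (-N(CH3)2), whose atoms satisfy every constraint of the query, so the pattern matches.

Yes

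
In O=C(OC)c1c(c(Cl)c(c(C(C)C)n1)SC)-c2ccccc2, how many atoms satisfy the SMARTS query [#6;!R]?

Check the 22 heavy atoms by environment: 1× n (aromatic, in 6-ring) → no; 11× c (aromatic, in 6-ring) → no; 6× C (acyclic) → match; 2× O (acyclic) → no; 1× Cl (acyclic) → no; 1× S (acyclic) → no.
That gives 6 matching atoms.

6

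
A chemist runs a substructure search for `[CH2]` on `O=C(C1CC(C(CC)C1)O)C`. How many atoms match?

The query [CH2] means: aliphatic carbon with exactly two hydrogens.
Check the 11 heavy atoms by environment: 3× C (H1) → no; 3× C (H2) → match; 2× C (H3) → no; 1× C (H0) → no; 1× O (H0) → no; 1× O (H1) → no.
That gives 3 matching atoms.

3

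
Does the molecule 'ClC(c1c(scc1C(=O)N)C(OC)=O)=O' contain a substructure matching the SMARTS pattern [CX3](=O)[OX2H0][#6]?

Yes

The pattern [CX3](=O)[OX2H0][#6] describes a carbonyl carbon bonded to an oxygen that is itself bonded to carbon (no H on that O) — an ester.
The molecule carries a methyl-ester group (-C(=O)OCH3), whose atoms satisfy every constraint of the query, so the pattern matches.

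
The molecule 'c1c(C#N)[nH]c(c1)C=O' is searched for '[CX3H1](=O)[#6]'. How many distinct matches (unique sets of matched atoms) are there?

1

[CX3H1](=O)[#6] is the SMARTS for an aldehyde: an sp2 carbon with one H, double-bonded to O and single-bonded to carbon.
Exactly one fragment in the molecule meets all constraints, giving 1 match.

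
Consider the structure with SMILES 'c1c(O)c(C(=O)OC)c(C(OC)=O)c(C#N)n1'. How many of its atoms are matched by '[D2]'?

5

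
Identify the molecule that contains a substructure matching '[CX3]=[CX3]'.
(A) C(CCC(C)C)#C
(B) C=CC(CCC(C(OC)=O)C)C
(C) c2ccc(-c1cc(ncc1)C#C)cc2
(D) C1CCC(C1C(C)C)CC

B

[CX3]=[CX3] describes a non-aromatic C=C double bond between two sp2 carbons (an alkene).
(A) has an ethynyl group (-C#CH) but the C-C bond is a triple bond, not a double bond.
(B) contains a vinyl group (-CH=CH2), which satisfies every atom and bond constraint.
(C) has an ethynyl group (-C#CH) but the C-C bond is a triple bond, not a double bond.
(D) has an ethyl group (-CH2CH3) but its C-C bond is a single bond between CX4 carbons, not CX3=CX3.
So the answer is (B).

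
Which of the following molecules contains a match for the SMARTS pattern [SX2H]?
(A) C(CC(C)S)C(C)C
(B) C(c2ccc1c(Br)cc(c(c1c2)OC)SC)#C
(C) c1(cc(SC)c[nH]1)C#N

A

[SX2H] describes an aliphatic sulfur with two connections, one being H (a thiol).
(A) contains a thiol (-SH), which satisfies every atom and bond constraint.
(B) has a methylthio ether (-SCH3) but the sulfur has H0 (bonded to two carbons), not H1.
(C) has a methylthio ether (-SCH3) but the sulfur has H0 (bonded to two carbons), not H1.
So the answer is (A).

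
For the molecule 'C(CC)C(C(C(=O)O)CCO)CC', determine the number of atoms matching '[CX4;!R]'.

The query [CX4;!R] means: aliphatic carbon with four total connections, not in a ring.
Check the 13 heavy atoms by environment: 9× C (X4, acyclic) → match; 1× C (X3, acyclic) → no; 1× O (X1, acyclic) → no; 2× O (X2, acyclic) → no.
That gives 9 matching atoms.

9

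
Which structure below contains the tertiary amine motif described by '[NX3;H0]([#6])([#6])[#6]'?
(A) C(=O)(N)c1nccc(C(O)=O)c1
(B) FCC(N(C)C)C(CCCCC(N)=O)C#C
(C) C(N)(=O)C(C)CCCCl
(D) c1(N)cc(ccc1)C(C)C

[NX3;H0]([#6])([#6])[#6] describes a trivalent nitrogen with no H, bonded to three carbons (a tertiary amine).
(A) has a primary amide (-C(=O)NH2) but the amide nitrogen has H2 and only one carbon neighbour.
(B) contains a dimethylamino group (-N(CH3)2), which satisfies every atom and bond constraint.
(C) has a primary amide (-C(=O)NH2) but the amide nitrogen has H2 and only one carbon neighbour.
(D) has a primary amino group (-NH2) but the nitrogen has H2, not H0 with three carbons.
So the answer is (B).

B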